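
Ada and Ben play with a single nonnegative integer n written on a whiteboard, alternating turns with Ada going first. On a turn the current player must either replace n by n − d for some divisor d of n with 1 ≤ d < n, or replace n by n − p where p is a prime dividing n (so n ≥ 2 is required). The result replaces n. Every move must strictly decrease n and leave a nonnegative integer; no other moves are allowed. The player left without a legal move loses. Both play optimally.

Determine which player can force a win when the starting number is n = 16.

Classify positions by backward induction: terminal positions (no move available) are L. From any other position, the mover wins iff some move reaches an L.
n=0: no move → L
n=1: no move → L
n=2: →0(L), so W
n=3: →0(L), so W
n=4: →2(W), 3(W) — all W, so L
n=5: →0(L), so W
n=6: →4(L), so W
n=7: →0(L), so W
n=8: →4(L), so W
n=9: →6(W), 8(W) — all W, so L
n=10: →9(L), so W
n=11: →0(L), so W
n=12: →9(L), so W
n=13: →0(L), so W
n=14: →7(W), 12(W), 13(W) — all W, so L
n=15: →14(L), so W
n=16: →14(L), so W
From 16 Ada can move to 14, reaching an L position.

Ada wins.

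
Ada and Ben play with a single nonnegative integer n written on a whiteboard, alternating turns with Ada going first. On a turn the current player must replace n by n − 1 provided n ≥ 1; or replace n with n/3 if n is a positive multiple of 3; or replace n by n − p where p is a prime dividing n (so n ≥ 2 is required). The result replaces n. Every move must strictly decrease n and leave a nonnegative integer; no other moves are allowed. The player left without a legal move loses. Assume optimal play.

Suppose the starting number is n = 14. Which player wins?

Ben wins.

Compute win/loss labels from the base case upward. A position with no move is L. Any other position is W if it can reach an L in one move, else L.
n=0: no move → L
n=1: W (go to 0, an L position)
n=2: W (go to 0, an L position)
n=3: W (go to 0, an L position)
n=4: L (options 2(W), 3(W) are all W)
n=5: W (go to 0, an L position)
n=6: W (go to 4, an L position)
n=7: W (go to 0, an L position)
n=8: L (options 6(W), 7(W) are all W)
n=9: W (go to 8, an L position)
n=10: W (go to 8, an L position)
n=11: W (go to 0, an L position)
n=12: W (go to 4, an L position)
n=13: W (go to 0, an L position)
n=14: L (options 7(W), 12(W), 13(W) are all W)
The starting position 14 is L: whatever Ada does, the opponent receives a W position.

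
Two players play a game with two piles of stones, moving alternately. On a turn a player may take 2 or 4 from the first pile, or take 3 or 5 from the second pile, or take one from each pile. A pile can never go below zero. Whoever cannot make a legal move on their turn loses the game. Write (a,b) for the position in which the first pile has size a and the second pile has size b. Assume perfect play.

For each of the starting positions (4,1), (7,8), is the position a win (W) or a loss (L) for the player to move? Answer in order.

Classify positions by backward induction: terminal positions (no move available) are L. From any other position, the mover wins iff some move reaches an L.
No move ever increases a pile, so every position that can arise here has a ≤ 7 and b ≤ 8; it is enough to label the cells with 0 ≤ a ≤ 7 and 0 ≤ b ≤ 8.
Every move lowers a or b (never raises either), so fill the grid row by row in increasing a, and left to right within a row: each cell's successors are then already labelled.
      b=0  b=1  b=2  b=3  b=4  b=5  b=6  b=7  b=8
a=0:    L    L    L    W    W    W    W    W    L
a=1:    L    W    W    W    L    W    L    W    L
a=2:    W    W    W    L    L    W    W    W    W
a=3:    W    L    L    L    W    W    W    W    W
a=4:    W    W    W    W    W    L    L    L    W
a=5:    W    W    W    W    W    L    W    W    W
a=6:    L    L    L    W    W    W    W    W    L
a=7:    L    W    W    W    L    W    L    W    L
Cells with no legal move (terminal, hence L): (0,0), (0,1), (0,2), (1,0).
The remaining L cells, each justified by listing all of its moves:
(0,8): L (options (0,5)(W), (0,3)(W) are all W)
(1,4): L (options (1,1)(W), (0,3)(W) are all W)
(1,6): L (options (1,3)(W), (1,1)(W), (0,5)(W) are all W)
(1,8): L (options (1,5)(W), (1,3)(W), (0,7)(W) are all W)
(2,3): L (options (0,3)(W), (2,0)(W), (1,2)(W) are all W)
(2,4): L (options (0,4)(W), (2,1)(W), (1,3)(W) are all W)
(3,1): L (options (1,1)(W), (2,0)(W) are all W)
(3,2): L (options (1,2)(W), (2,1)(W) are all W)
(3,3): L (options (1,3)(W), (3,0)(W), (2,2)(W) are all W)
(4,5): L (options (2,5)(W), (0,5)(W), (4,2)(W), (4,0)(W), (3,4)(W) are all W)
(4,6): L (options (2,6)(W), (0,6)(W), (4,3)(W), (4,1)(W), (3,5)(W) are all W)
(4,7): L (options (2,7)(W), (0,7)(W), (4,4)(W), (4,2)(W), (3,6)(W) are all W)
(5,5): L (options (3,5)(W), (1,5)(W), (5,2)(W), (5,0)(W), (4,4)(W) are all W)
(6,0): L (options (4,0)(W), (2,0)(W) are all W)
(6,1): L (options (4,1)(W), (2,1)(W), (5,0)(W) are all W)
(6,2): L (options (4,2)(W), (2,2)(W), (5,1)(W) are all W)
(6,8): L (options (4,8)(W), (2,8)(W), (6,5)(W), (6,3)(W), (5,7)(W) are all W)
(7,0): L (options (5,0)(W), (3,0)(W) are all W)
(7,4): L (options (5,4)(W), (3,4)(W), (7,1)(W), (6,3)(W) are all W)
(7,6): L (options (5,6)(W), (3,6)(W), (7,3)(W), (7,1)(W), (6,5)(W) are all W)
(7,8): L (options (5,8)(W), (3,8)(W), (7,5)(W), (7,3)(W), (6,7)(W) are all W)
Every other cell has at least one move into one of the L cells above, so it is W.
(4,1): the move to (0,1) reaches an L cell, so W
(7,8): one of the L cells justified above, so L

(4,1): W, (7,8): L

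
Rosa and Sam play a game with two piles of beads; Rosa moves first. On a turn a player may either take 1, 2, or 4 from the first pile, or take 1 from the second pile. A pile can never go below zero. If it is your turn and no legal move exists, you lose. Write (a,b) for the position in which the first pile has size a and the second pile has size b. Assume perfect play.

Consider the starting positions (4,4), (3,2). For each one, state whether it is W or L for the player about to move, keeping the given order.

Classify positions by backward induction: terminal positions (no move available) are L. From any other position, the mover wins iff some move reaches an L.
No move ever increases a pile, so every position that can arise here has a ≤ 4 and b ≤ 4; it is enough to label the cells with 0 ≤ a ≤ 4 and 0 ≤ b ≤ 4.
Every move lowers a or b (never raises either), so fill the grid row by row in increasing a, and left to right within a row: each cell's successors are then already labelled.
      b=0  b=1  b=2  b=3  b=4
a=0:    L    W    L    W    L
a=1:    W    L    W    L    W
a=2:    W    W    W    W    W
a=3:    L    W    L    W    L
a=4:    W    L    W    L    W
Cells with no legal move (terminal, hence L): (0,0).
The remaining L cells, each justified by listing all of its moves:
(0,2): L (sole option (0,1)(W) is W)
(0,4): L (sole option (0,3)(W) is W)
(1,1): L (options (0,1)(W), (1,0)(W) are all W)
(1,3): L (options (0,3)(W), (1,2)(W) are all W)
(3,0): L (options (2,0)(W), (1,0)(W) are all W)
(3,2): L (options (2,2)(W), (1,2)(W), (3,1)(W) are all W)
(3,4): L (options (2,4)(W), (1,4)(W), (3,3)(W) are all W)
(4,1): L (options (3,1)(W), (2,1)(W), (0,1)(W), (4,0)(W) are all W)
(4,3): L (options (3,3)(W), (2,3)(W), (0,3)(W), (4,2)(W) are all W)
Every other cell has at least one move into one of the L cells above, so it is W.
(4,4): the move to (3,4) reaches an L cell, so W
(3,2): one of the L cells justified above, so L

(4,4): W, (3,2): L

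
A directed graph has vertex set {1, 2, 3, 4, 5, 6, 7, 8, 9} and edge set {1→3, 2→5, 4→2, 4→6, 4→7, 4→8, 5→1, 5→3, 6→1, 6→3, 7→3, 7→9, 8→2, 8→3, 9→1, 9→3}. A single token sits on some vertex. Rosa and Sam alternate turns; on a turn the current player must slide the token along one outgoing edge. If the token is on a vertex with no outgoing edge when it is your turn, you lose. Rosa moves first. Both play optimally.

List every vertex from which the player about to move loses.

Build the W/L table. Terminal = L. A non-terminal position is W if it has a move to some L; otherwise it is L.
Every edge goes from a vertex to one that appears earlier in the order 3, 1, 6, 5, 9, 2, 7, 8, 4, so processing vertices in that order labels each vertex after all of its successors.
3: no outgoing edge → L
1: →3(L), so W
6: →3(L), so W
5: →3(L), so W
9: →3(L), so W
2: →5(W) only, which is W, so L
7: →3(L), so W
8: →2(L), so W
4: →2(L), so W
The losing starting vertices are exactly the entries labelled L in this table (2 of them).

2, 3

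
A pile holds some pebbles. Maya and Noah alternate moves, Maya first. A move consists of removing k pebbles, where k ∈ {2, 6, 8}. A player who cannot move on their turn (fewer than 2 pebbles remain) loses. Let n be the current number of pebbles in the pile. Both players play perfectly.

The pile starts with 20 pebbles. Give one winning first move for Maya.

Work bottom-up. With no move the player to move loses. Otherwise the position is W if at least one move leads to an L position for the opponent, and L if every move leads to a W.
n=0: no move → L
n=1: no move → L
n=2: W (go to 0, an L position)
n=3: W (go to 1, an L position)
n=4: L (sole option 2(W) is W)
n=5: L (sole option 3(W) is W)
n=6: W (go to 4, an L position)
n=7: W (go to 5, an L position)
n=8: W (go to 0, an L position)
n=9: W (go to 1, an L position)
n=10: W (go to 4, an L position)
n=11: W (go to 5, an L position)
n=12: W (go to 4, an L position)
n=13: W (go to 5, an L position)
n=14: L (options 12(W), 8(W), 6(W) are all W)
n=15: L (options 13(W), 9(W), 7(W) are all W)
n=16: W (go to 14, an L position)
n=17: W (go to 15, an L position)
n=18: L (options 16(W), 12(W), 10(W) are all W)
n=19: L (options 17(W), 13(W), 11(W) are all W)
n=20: W (go to 18, an L position)
From 20, the L positions reachable in one move are: 18, 14. Any move reaching one of these is winning.

Remove 2, leaving 18.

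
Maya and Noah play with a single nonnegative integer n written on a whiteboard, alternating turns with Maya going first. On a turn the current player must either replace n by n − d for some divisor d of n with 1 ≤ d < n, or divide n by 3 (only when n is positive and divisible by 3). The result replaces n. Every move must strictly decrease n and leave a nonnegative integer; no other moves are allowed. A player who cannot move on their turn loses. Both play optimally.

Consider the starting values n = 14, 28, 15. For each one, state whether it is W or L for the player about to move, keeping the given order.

14: W, 28: L, 15: L

Build the W/L table. Terminal = L. A non-terminal position is W if it has a move to some L; otherwise it is L.
n=0: no move → L
n=1: no move → L
n=2: reaches L-position 1 → W
n=3: reaches L-position 1 → W
n=4: only reaches 2(W), 3(W), all W → L
n=5: reaches L-position 4 → W
n=6: reaches L-position 4 → W
n=7: only reaches 6(W), which is W → L
n=8: reaches L-position 4 → W
n=9: only reaches 3(W), 6(W), 8(W), all W → L
n=10: reaches L-position 9 → W
n=11: only reaches 10(W), which is W → L
n=12: reaches L-position 4 → W
n=13: only reaches 12(W), which is W → L
n=14: reaches L-position 7 → W
n=15: only reaches 5(W), 10(W), 12(W), 14(W), all W → L
n=16: reaches L-position 15 → W
n=17: only reaches 16(W), which is W → L
n=18: reaches L-position 9 → W
n=19: only reaches 18(W), which is W → L
n=20: reaches L-position 15 → W
n=21: reaches L-position 7 → W
n=22: reaches L-position 11 → W
n=23: only reaches 22(W), which is W → L
n=24: reaches L-position 23 → W
n=25: only reaches 20(W), 24(W), all W → L
n=26: reaches L-position 13 → W
n=27: reaches L-position 9 → W
n=28: only reaches 14(W), 21(W), 24(W), 26(W), 27(W), all W → L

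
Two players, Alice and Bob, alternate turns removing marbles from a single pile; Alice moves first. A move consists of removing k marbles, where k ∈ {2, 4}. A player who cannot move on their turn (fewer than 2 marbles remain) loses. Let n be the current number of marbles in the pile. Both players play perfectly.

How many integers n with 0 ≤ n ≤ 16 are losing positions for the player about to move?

Positions with no move are L. A position that does have a move is losing for the player to move precisely when every available move leads to a winning position for the opponent. Fill in the labels:
n=0: no move → L
n=1: no move → L
n=2: →0(L), so W
n=3: →1(L), so W
n=4: →0(L), so W
n=5: →1(L), so W
n=6: →4(W), 2(W) — all W, so L
n=7: →5(W), 3(W) — all W, so L
n=8: →6(L), so W
n=9: →7(L), so W
n=10: →6(L), so W
n=11: →7(L), so W
n=12: →10(W), 8(W) — all W, so L
n=13: →11(W), 9(W) — all W, so L
n=14: →12(L), so W
n=15: →13(L), so W
n=16: →12(L), so W
L entries with 0 ≤ n ≤ 16: n = 0, 1, 6, 7, 12, 13; that makes 6.

6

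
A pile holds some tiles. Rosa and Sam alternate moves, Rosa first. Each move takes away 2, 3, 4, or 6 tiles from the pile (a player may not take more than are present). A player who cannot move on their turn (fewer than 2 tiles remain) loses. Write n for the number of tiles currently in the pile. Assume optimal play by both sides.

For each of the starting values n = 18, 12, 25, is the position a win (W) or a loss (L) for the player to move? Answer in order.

Classify positions by backward induction: terminal positions (no move available) are L. From any other position, the mover wins iff some move reaches an L.
n=0: no move → L
n=1: no move → L
n=2: W (go to 0, an L position)
n=3: W (go to 1, an L position)
n=4: W (go to 1, an L position)
n=5: W (go to 1, an L position)
n=6: W (go to 0, an L position)
n=7: W (go to 1, an L position)
n=8: L (options 6(W), 5(W), 4(W), 2(W) are all W)
n=9: L (options 7(W), 6(W), 5(W), 3(W) are all W)
n=10: W (go to 8, an L position)
n=11: W (go to 9, an L position)
n=12: W (go to 9, an L position)
n=13: W (go to 9, an L position)
n=14: W (go to 8, an L position)
n=15: W (go to 9, an L position)
n=16: L (options 14(W), 13(W), 12(W), 10(W) are all W)
n=17: L (options 15(W), 14(W), 13(W), 11(W) are all W)
n=18: W (go to 16, an L position)
n=19: W (go to 17, an L position)
n=20: W (go to 17, an L position)
n=21: W (go to 17, an L position)
n=22: W (go to 16, an L position)
n=23: W (go to 17, an L position)
n=24: L (options 22(W), 21(W), 20(W), 18(W) are all W)
n=25: L (options 23(W), 22(W), 21(W), 19(W) are all W)

18: W, 12: W, 25: L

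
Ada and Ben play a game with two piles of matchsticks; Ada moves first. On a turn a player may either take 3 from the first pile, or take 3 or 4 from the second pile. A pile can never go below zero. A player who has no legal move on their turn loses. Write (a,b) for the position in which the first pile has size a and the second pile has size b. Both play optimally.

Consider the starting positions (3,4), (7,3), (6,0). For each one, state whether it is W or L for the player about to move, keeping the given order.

Use the standard recursion: the mover loses at a terminal position; elsewhere, the mover wins exactly when some move hands the opponent an L position.
No move ever increases a pile, so every position that can arise here has a ≤ 7 and b ≤ 4; it is enough to label the cells with 0 ≤ a ≤ 7 and 0 ≤ b ≤ 4.
Every move lowers a or b (never raises either), so fill the grid row by row in increasing a, and left to right within a row: each cell's successors are then already labelled.
      b=0  b=1  b=2  b=3  b=4
a=0:    L    L    L    W    W
a=1:    L    L    L    W    W
a=2:    L    L    L    W    W
a=3:    W    W    W    L    L
a=4:    W    W    W    L    L
a=5:    W    W    W    L    L
a=6:    L    L    L    W    W
a=7:    L    L    L    W    W
Cells with no legal move (terminal, hence L): (0,0), (0,1), (0,2), (1,0), (1,1), (1,2), (2,0), (2,1), (2,2).
The remaining L cells, each justified by listing all of its moves:
(3,3): →(0,3)(W), (3,0)(W) — all W, so L
(3,4): →(0,4)(W), (3,1)(W), (3,0)(W) — all W, so L
(4,3): →(1,3)(W), (4,0)(W) — all W, so L
(4,4): →(1,4)(W), (4,1)(W), (4,0)(W) — all W, so L
(5,3): →(2,3)(W), (5,0)(W) — all W, so L
(5,4): →(2,4)(W), (5,1)(W), (5,0)(W) — all W, so L
(6,0): →(3,0)(W) only, which is W, so L
(6,1): →(3,1)(W) only, which is W, so L
(6,2): →(3,2)(W) only, which is W, so L
(7,0): →(4,0)(W) only, which is W, so L
(7,1): →(4,1)(W) only, which is W, so L
(7,2): →(4,2)(W) only, which is W, so L
Every other cell has at least one move into one of the L cells above, so it is W.
(3,4): one of the L cells justified above, so L
(7,3): the move to (4,3) reaches an L cell, so W
(6,0): one of the L cells justified above, so L

(3,4): L, (7,3): W, (6,0): L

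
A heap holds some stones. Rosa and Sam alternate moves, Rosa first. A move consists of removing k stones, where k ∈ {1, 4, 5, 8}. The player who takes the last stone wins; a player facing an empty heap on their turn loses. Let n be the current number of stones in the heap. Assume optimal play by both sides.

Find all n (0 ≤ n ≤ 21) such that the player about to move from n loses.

Positions with no move are L. A position that does have a move is losing for the player to move precisely when every available move leads to a winning position for the opponent. Fill in the labels:
n=0: no move → L
n=1: can move to 0, which is L ⇒ W
n=2: the only move is to 1(W), a W ⇒ L
n=3: can move to 2, which is L ⇒ W
n=4: can move to 0, which is L ⇒ W
n=5: can move to 0, which is L ⇒ W
n=6: can move to 2, which is L ⇒ W
n=7: can move to 2, which is L ⇒ W
n=8: can move to 0, which is L ⇒ W
n=9: moves to 8(W), 5(W), 4(W), 1(W); every one is W ⇒ L
n=10: can move to 9, which is L ⇒ W
n=11: moves to 10(W), 7(W), 6(W), 3(W); every one is W ⇒ L
n=12: can move to 11, which is L ⇒ W
n=13: can move to 9, which is L ⇒ W
n=14: can move to 9, which is L ⇒ W
n=15: can move to 11, which is L ⇒ W
n=16: can move to 11, which is L ⇒ W
n=17: can move to 9, which is L ⇒ W
n=18: moves to 17(W), 14(W), 13(W), 10(W); every one is W ⇒ L
n=19: can move to 18, which is L ⇒ W
n=20: moves to 19(W), 16(W), 15(W), 12(W); every one is W ⇒ L
n=21: can move to 20, which is L ⇒ W
Reading off the rows marked L gives the requested list; there are 6 such values of n.

0, 2, 9, 11, 18, 20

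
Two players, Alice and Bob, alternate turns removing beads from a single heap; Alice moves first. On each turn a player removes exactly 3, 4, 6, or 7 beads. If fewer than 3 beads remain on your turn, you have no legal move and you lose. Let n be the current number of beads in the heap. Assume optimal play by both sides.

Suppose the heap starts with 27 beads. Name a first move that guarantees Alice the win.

Remove 6, leaving 21.

Positions with no move are L. A position that does have a move is losing for the player to move precisely when every available move leads to a winning position for the opponent. Fill in the labels:
n=0: no move → L
n=1: no move → L
n=2: no move → L
n=3: reaches L-position 0 → W
n=4: reaches L-position 1 → W
n=5: reaches L-position 2 → W
n=6: reaches L-position 2 → W
n=7: reaches L-position 1 → W
n=8: reaches L-position 2 → W
n=9: reaches L-position 2 → W
n=10: only reaches 7(W), 6(W), 4(W), 3(W), all W → L
n=11: only reaches 8(W), 7(W), 5(W), 4(W), all W → L
n=12: only reaches 9(W), 8(W), 6(W), 5(W), all W → L
n=13: reaches L-position 10 → W
n=14: reaches L-position 11 → W
n=15: reaches L-position 12 → W
n=16: reaches L-position 12 → W
n=17: reaches L-position 11 → W
n=18: reaches L-position 12 → W
n=19: reaches L-position 12 → W
n=20: only reaches 17(W), 16(W), 14(W), 13(W), all W → L
n=21: only reaches 18(W), 17(W), 15(W), 14(W), all W → L
n=22: only reaches 19(W), 18(W), 16(W), 15(W), all W → L
n=23: reaches L-position 20 → W
n=24: reaches L-position 21 → W
n=25: reaches L-position 22 → W
n=26: reaches L-position 22 → W
n=27: reaches L-position 21 → W
From 27, the L positions reachable in one move are: 21, 20. Any move reaching one of these is winning.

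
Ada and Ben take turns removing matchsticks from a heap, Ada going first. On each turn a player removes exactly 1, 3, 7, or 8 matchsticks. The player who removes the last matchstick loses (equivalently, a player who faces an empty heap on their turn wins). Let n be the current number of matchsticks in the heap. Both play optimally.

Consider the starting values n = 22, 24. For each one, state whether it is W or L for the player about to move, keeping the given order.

22: L, 24: W

Work bottom-up. With no move the player to move wins. Otherwise the position is W if at least one move leads to an L position for the opponent, and L if every move leads to a W.
n=0: no move; the opponent has just taken the last matchstick and therefore loses → W
n=1: only reaches 0(W), which is W → L
n=2: reaches L-position 1 → W
n=3: only reaches 2(W), 0(W), all W → L
n=4: reaches L-position 3 → W
n=5: only reaches 4(W), 2(W), all W → L
n=6: reaches L-position 5 → W
n=7: only reaches 6(W), 4(W), 0(W), all W → L
n=8: reaches L-position 7 → W
n=9: reaches L-position 1 → W
n=10: reaches L-position 7 → W
n=11: reaches L-position 3 → W
n=12: reaches L-position 5 → W
n=13: reaches L-position 5 → W
n=14: reaches L-position 7 → W
n=15: reaches L-position 7 → W
n=16: only reaches 15(W), 13(W), 9(W), 8(W), all W → L
n=17: reaches L-position 16 → W
n=18: only reaches 17(W), 15(W), 11(W), 10(W), all W → L
n=19: reaches L-position 18 → W
n=20: only reaches 19(W), 17(W), 13(W), 12(W), all W → L
n=21: reaches L-position 20 → W
n=22: only reaches 21(W), 19(W), 15(W), 14(W), all W → L
n=23: reaches L-position 22 → W
n=24: reaches L-position 16 → W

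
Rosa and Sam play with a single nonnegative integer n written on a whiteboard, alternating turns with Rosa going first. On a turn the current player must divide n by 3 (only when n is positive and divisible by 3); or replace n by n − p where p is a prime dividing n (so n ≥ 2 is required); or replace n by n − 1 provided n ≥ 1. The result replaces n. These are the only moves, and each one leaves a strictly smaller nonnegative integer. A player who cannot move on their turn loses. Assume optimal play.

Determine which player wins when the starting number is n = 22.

Sam wins.

Use the standard recursion: the mover loses at a terminal position; elsewhere, the mover wins exactly when some move hands the opponent an L position.
n=0: no move → L
n=1: →0(L), so W
n=2: →0(L), so W
n=3: →0(L), so W
n=4: →2(W), 3(W) — all W, so L
n=5: →0(L), so W
n=6: →4(L), so W
n=7: →0(L), so W
n=8: →6(W), 7(W) — all W, so L
n=9: →8(L), so W
n=10: →8(L), so W
n=11: →0(L), so W
n=12: →4(L), so W
n=13: →0(L), so W
n=14: →7(W), 12(W), 13(W) — all W, so L
n=15: →14(L), so W
n=16: →14(L), so W
n=17: →0(L), so W
n=18: →6(W), 15(W), 16(W), 17(W) — all W, so L
n=19: →0(L), so W
n=20: →18(L), so W
n=21: →14(L), so W
n=22: →11(W), 20(W), 21(W) — all W, so L
Every move from 22 reaches a W position, so the mover loses.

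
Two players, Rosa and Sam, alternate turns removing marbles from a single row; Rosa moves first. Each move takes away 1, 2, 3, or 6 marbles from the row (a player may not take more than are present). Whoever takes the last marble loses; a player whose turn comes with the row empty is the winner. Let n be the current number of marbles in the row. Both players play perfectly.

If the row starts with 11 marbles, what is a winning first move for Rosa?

Positions with no move are W. A position that does have a move is losing for the player to move precisely when every available move leads to a winning position for the opponent. Fill in the labels:
n=0: no move; the opponent has just taken the last marble and therefore loses → W
n=1: only reaches 0(W), which is W → L
n=2: reaches L-position 1 → W
n=3: reaches L-position 1 → W
n=4: reaches L-position 1 → W
n=5: only reaches 4(W), 3(W), 2(W), all W → L
n=6: reaches L-position 5 → W
n=7: reaches L-position 5 → W
n=8: reaches L-position 5 → W
n=9: only reaches 8(W), 7(W), 6(W), 3(W), all W → L
n=10: reaches L-position 9 → W
n=11: reaches L-position 9 → W
From 11, the L positions reachable in one move are: 9, 5. Any move reaching one of these is winning.

Remove 2, leaving 9.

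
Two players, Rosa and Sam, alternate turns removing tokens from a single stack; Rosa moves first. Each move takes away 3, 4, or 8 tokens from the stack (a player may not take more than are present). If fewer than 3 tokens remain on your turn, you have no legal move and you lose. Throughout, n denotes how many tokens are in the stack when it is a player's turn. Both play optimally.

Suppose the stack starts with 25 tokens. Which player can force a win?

Sam wins.

Work bottom-up. With no move the player to move loses. Otherwise the position is W if at least one move leads to an L position for the opponent, and L if every move leads to a W.
n=0: no move → L
n=1: no move → L
n=2: no move → L
n=3: W (go to 0, an L position)
n=4: W (go to 1, an L position)
n=5: W (go to 2, an L position)
n=6: W (go to 2, an L position)
n=7: L (options 4(W), 3(W) are all W)
n=8: W (go to 0, an L position)
n=9: W (go to 1, an L position)
n=10: W (go to 7, an L position)
n=11: W (go to 7, an L position)
n=12: L (options 9(W), 8(W), 4(W) are all W)
n=13: L (options 10(W), 9(W), 5(W) are all W)
n=14: L (options 11(W), 10(W), 6(W) are all W)
n=15: W (go to 12, an L position)
n=16: W (go to 13, an L position)
n=17: W (go to 14, an L position)
n=18: W (go to 14, an L position)
n=19: L (options 16(W), 15(W), 11(W) are all W)
n=20: W (go to 12, an L position)
n=21: W (go to 13, an L position)
n=22: W (go to 19, an L position)
n=23: W (go to 19, an L position)
n=24: L (options 21(W), 20(W), 16(W) are all W)
n=25: L (options 22(W), 21(W), 17(W) are all W)
Every move from 25 reaches a W position, so the mover loses.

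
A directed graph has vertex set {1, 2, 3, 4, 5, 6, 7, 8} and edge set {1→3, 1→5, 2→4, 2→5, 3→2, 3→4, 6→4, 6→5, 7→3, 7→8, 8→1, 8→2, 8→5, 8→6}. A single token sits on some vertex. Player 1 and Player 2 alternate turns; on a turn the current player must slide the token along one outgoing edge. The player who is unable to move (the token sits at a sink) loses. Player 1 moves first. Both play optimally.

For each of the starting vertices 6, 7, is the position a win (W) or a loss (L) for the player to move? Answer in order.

6: W, 7: L

Build the W/L table. Terminal = L. A non-terminal position is W if it has a move to some L; otherwise it is L.
Every edge goes from a vertex to one that appears earlier in the order 4, 5, 2, 3, 6, 1, 8, 7, so processing vertices in that order labels each vertex after all of its successors.
4: no outgoing edge → L
5: no outgoing edge → L
2: W (go to 5, an L position)
3: W (go to 4, an L position)
6: W (go to 5, an L position)
1: W (go to 5, an L position)
8: W (go to 5, an L position)
7: L (options 8(W), 3(W) are all W)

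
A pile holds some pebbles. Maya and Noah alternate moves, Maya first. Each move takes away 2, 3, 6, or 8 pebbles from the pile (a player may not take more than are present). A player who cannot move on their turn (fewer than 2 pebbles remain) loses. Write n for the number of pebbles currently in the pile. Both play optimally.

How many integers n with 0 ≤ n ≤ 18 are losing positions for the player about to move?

Classify positions by backward induction: terminal positions (no move available) are L. From any other position, the mover wins iff some move reaches an L.
n=0: no move → L
n=1: no move → L
n=2: W (go to 0, an L position)
n=3: W (go to 1, an L position)
n=4: W (go to 1, an L position)
n=5: L (options 3(W), 2(W) are all W)
n=6: W (go to 0, an L position)
n=7: W (go to 5, an L position)
n=8: W (go to 5, an L position)
n=9: W (go to 1, an L position)
n=10: L (options 8(W), 7(W), 4(W), 2(W) are all W)
n=11: W (go to 5, an L position)
n=12: W (go to 10, an L position)
n=13: W (go to 10, an L position)
n=14: L (options 12(W), 11(W), 8(W), 6(W) are all W)
n=15: L (options 13(W), 12(W), 9(W), 7(W) are all W)
n=16: W (go to 14, an L position)
n=17: W (go to 15, an L position)
n=18: W (go to 15, an L position)
L entries with 0 ≤ n ≤ 18: n = 0, 1, 5, 10, 14, 15; that makes 6.

6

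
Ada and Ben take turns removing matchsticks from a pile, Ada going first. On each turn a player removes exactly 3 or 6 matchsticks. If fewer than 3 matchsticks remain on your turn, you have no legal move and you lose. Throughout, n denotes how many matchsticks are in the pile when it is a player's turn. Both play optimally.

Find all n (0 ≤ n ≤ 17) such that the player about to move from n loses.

Use the standard recursion: the mover loses at a terminal position; elsewhere, the mover wins exactly when some move hands the opponent an L position.
n=0: no move → L
n=1: no move → L
n=2: no move → L
n=3: reaches L-position 0 → W
n=4: reaches L-position 1 → W
n=5: reaches L-position 2 → W
n=6: reaches L-position 0 → W
n=7: reaches L-position 1 → W
n=8: reaches L-position 2 → W
n=9: only reaches 6(W), 3(W), all W → L
n=10: only reaches 7(W), 4(W), all W → L
n=11: only reaches 8(W), 5(W), all W → L
n=12: reaches L-position 9 → W
n=13: reaches L-position 10 → W
n=14: reaches L-position 11 → W
n=15: reaches L-position 9 → W
n=16: reaches L-position 10 → W
n=17: reaches L-position 11 → W
The losing starting values of n are exactly the entries labelled L in this table (6 of them).

0, 1, 2, 9, 10, 11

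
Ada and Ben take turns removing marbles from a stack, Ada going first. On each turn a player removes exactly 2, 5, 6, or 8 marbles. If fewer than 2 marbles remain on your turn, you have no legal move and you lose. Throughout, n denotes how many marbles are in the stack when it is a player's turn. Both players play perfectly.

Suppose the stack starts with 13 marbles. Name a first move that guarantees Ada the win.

Remove 2, leaving 11.

Work bottom-up. With no move the player to move loses. Otherwise the position is W if at least one move leads to an L position for the opponent, and L if every move leads to a W.
n=0: no move → L
n=1: no move → L
n=2: reaches L-position 0 → W
n=3: reaches L-position 1 → W
n=4: only reaches 2(W), which is W → L
n=5: reaches L-position 0 → W
n=6: reaches L-position 4 → W
n=7: reaches L-position 1 → W
n=8: reaches L-position 0 → W
n=9: reaches L-position 4 → W
n=10: reaches L-position 4 → W
n=11: only reaches 9(W), 6(W), 5(W), 3(W), all W → L
n=12: reaches L-position 4 → W
n=13: reaches L-position 11 → W
From 13, the L positions reachable in one move are: 11.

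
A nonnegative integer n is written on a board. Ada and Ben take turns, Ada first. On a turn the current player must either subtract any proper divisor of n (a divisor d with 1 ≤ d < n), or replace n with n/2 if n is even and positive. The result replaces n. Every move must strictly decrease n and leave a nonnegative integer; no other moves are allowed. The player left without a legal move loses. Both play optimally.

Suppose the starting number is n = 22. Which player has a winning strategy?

Ada wins.

Use the standard recursion: the mover loses at a terminal position; elsewhere, the mover wins exactly when some move hands the opponent an L position.
n=0: no move → L
n=1: no move → L
n=2: →1(L), so W
n=3: →2(W) only, which is W, so L
n=4: →3(L), so W
n=5: →4(W) only, which is W, so L
n=6: →3(L), so W
n=7: →6(W) only, which is W, so L
n=8: →7(L), so W
n=9: →6(W), 8(W) — all W, so L
n=10: →5(L), so W
n=11: →10(W) only, which is W, so L
n=12: →9(L), so W
n=13: →12(W) only, which is W, so L
n=14: →7(L), so W
n=15: →10(W), 12(W), 14(W) — all W, so L
n=16: →15(L), so W
n=17: →16(W) only, which is W, so L
n=18: →9(L), so W
n=19: →18(W) only, which is W, so L
n=20: →15(L), so W
n=21: →14(W), 18(W), 20(W) — all W, so L
n=22: →11(L), so W
From 22 Ada can move to 11, reaching an L position.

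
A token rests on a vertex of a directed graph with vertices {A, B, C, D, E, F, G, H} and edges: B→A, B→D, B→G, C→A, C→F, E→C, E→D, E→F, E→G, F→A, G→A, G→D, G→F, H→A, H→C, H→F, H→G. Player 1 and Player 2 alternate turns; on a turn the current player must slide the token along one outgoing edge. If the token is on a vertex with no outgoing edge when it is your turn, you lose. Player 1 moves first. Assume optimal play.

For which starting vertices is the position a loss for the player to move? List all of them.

Label each position W (a win for the player to move) or L (a loss). A position with no legal move is L; any other position is W exactly when some move reaches an L, and L when every move reaches a W.
Every edge goes from a vertex to one that appears earlier in the order D, A, F, C, G, H, B, E, so processing vertices in that order labels each vertex after all of its successors.
D: no outgoing edge → L
A: no outgoing edge → L
F: W (go to A, an L position)
C: W (go to A, an L position)
G: W (go to A, an L position)
H: W (go to A, an L position)
B: W (go to A, an L position)
E: W (go to D, an L position)
The losing starting vertices are exactly the entries labelled L in this table (2 of them).

A, D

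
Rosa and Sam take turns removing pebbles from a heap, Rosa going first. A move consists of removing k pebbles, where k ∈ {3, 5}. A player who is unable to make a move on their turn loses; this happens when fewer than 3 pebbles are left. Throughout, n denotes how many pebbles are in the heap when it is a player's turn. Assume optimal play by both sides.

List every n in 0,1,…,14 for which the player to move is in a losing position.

Positions with no move are L. A position that does have a move is losing for the player to move precisely when every available move leads to a winning position for the opponent. Fill in the labels:
n=0: no move → L
n=1: no move → L
n=2: no move → L
n=3: reaches L-position 0 → W
n=4: reaches L-position 1 → W
n=5: reaches L-position 2 → W
n=6: reaches L-position 1 → W
n=7: reaches L-position 2 → W
n=8: only reaches 5(W), 3(W), all W → L
n=9: only reaches 6(W), 4(W), all W → L
n=10: only reaches 7(W), 5(W), all W → L
n=11: reaches L-position 8 → W
n=12: reaches L-position 9 → W
n=13: reaches L-position 10 → W
n=14: reaches L-position 9 → W
Reading off the rows marked L gives the requested list; there are 6 such values of n.

0, 1, 2, 8, 9, 10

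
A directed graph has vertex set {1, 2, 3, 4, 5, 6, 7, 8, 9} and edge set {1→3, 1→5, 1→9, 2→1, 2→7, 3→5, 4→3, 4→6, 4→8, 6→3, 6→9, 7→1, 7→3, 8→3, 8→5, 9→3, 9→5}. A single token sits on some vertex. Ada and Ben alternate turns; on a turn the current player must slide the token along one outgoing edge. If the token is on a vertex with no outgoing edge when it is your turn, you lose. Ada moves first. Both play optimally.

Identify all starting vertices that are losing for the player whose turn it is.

Build the W/L table. Terminal = L. A non-terminal position is W if it has a move to some L; otherwise it is L.
Every edge goes from a vertex to one that appears earlier in the order 5, 3, 9, 1, 7, 6, 8, 4, 2, so processing vertices in that order labels each vertex after all of its successors.
5: no outgoing edge → L
3: can move to 5, which is L ⇒ W
9: can move to 5, which is L ⇒ W
1: can move to 5, which is L ⇒ W
7: moves to 1(W), 3(W); every one is W ⇒ L
6: moves to 9(W), 3(W); every one is W ⇒ L
8: can move to 5, which is L ⇒ W
4: can move to 6, which is L ⇒ W
2: can move to 7, which is L ⇒ W
Reading off the rows marked L gives the requested list; there are 3 such vertices.

5, 6, 7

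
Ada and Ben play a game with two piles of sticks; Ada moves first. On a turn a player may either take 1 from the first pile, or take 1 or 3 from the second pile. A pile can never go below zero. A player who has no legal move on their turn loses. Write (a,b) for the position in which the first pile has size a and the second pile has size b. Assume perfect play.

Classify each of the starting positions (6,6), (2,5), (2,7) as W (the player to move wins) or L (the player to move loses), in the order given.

Positions with no move are L. A position that does have a move is losing for the player to move precisely when every available move leads to a winning position for the opponent. Fill in the labels:
No move ever increases a pile, so every position that can arise here has a ≤ 6 and b ≤ 7; it is enough to label the cells with 0 ≤ a ≤ 6 and 0 ≤ b ≤ 7.
Every move lowers a or b (never raises either), so fill the grid row by row in increasing a, and left to right within a row: each cell's successors are then already labelled.
      b=0  b=1  b=2  b=3  b=4  b=5  b=6  b=7
a=0:    L    W    L    W    L    W    L    W
a=1:    W    L    W    L    W    L    W    L
a=2:    L    W    L    W    L    W    L    W
a=3:    W    L    W    L    W    L    W    L
a=4:    L    W    L    W    L    W    L    W
a=5:    W    L    W    L    W    L    W    L
a=6:    L    W    L    W    L    W    L    W
Cells with no legal move (terminal, hence L): (0,0).
The remaining L cells, each justified by listing all of its moves:
(0,2): →(0,1)(W) only, which is W, so L
(0,4): →(0,3)(W), (0,1)(W) — all W, so L
(0,6): →(0,5)(W), (0,3)(W) — all W, so L
(1,1): →(0,1)(W), (1,0)(W) — all W, so L
(1,3): →(0,3)(W), (1,2)(W), (1,0)(W) — all W, so L
(1,5): →(0,5)(W), (1,4)(W), (1,2)(W) — all W, so L
(1,7): →(0,7)(W), (1,6)(W), (1,4)(W) — all W, so L
(2,0): →(1,0)(W) only, which is W, so L
(2,2): →(1,2)(W), (2,1)(W) — all W, so L
(2,4): →(1,4)(W), (2,3)(W), (2,1)(W) — all W, so L
(2,6): →(1,6)(W), (2,5)(W), (2,3)(W) — all W, so L
(3,1): →(2,1)(W), (3,0)(W) — all W, so L
(3,3): →(2,3)(W), (3,2)(W), (3,0)(W) — all W, so L
(3,5): →(2,5)(W), (3,4)(W), (3,2)(W) — all W, so L
(3,7): →(2,7)(W), (3,6)(W), (3,4)(W) — all W, so L
(4,0): →(3,0)(W) only, which is W, so L
(4,2): →(3,2)(W), (4,1)(W) — all W, so L
(4,4): →(3,4)(W), (4,3)(W), (4,1)(W) — all W, so L
(4,6): →(3,6)(W), (4,5)(W), (4,3)(W) — all W, so L
(5,1): →(4,1)(W), (5,0)(W) — all W, so L
(5,3): →(4,3)(W), (5,2)(W), (5,0)(W) — all W, so L
(5,5): →(4,5)(W), (5,4)(W), (5,2)(W) — all W, so L
(5,7): →(4,7)(W), (5,6)(W), (5,4)(W) — all W, so L
(6,0): →(5,0)(W) only, which is W, so L
(6,2): →(5,2)(W), (6,1)(W) — all W, so L
(6,4): →(5,4)(W), (6,3)(W), (6,1)(W) — all W, so L
(6,6): →(5,6)(W), (6,5)(W), (6,3)(W) — all W, so L
Every other cell has at least one move into one of the L cells above, so it is W.
(6,6): one of the L cells justified above, so L
(2,5): the move to (1,5) reaches an L cell, so W
(2,7): the move to (1,7) reaches an L cell, so W

(6,6): L, (2,5): W, (2,7): W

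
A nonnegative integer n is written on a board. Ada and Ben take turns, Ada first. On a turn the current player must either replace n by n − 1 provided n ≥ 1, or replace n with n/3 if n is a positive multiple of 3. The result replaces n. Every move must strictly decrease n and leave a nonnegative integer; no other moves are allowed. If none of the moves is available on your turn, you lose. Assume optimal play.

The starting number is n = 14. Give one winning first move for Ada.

Build the W/L table. Terminal = L. A non-terminal position is W if it has a move to some L; otherwise it is L.
n=0: no move → L
n=1: can move to 0, which is L ⇒ W
n=2: the only move is to 1(W), a W ⇒ L
n=3: can move to 2, which is L ⇒ W
n=4: the only move is to 3(W), a W ⇒ L
n=5: can move to 4, which is L ⇒ W
n=6: can move to 2, which is L ⇒ W
n=7: the only move is to 6(W), a W ⇒ L
n=8: can move to 7, which is L ⇒ W
n=9: moves to 3(W), 8(W); every one is W ⇒ L
n=10: can move to 9, which is L ⇒ W
n=11: the only move is to 10(W), a W ⇒ L
n=12: can move to 4, which is L ⇒ W
n=13: the only move is to 12(W), a W ⇒ L
n=14: can move to 13, which is L ⇒ W
From 14, the L positions reachable in one move are: 13.

Move to 13.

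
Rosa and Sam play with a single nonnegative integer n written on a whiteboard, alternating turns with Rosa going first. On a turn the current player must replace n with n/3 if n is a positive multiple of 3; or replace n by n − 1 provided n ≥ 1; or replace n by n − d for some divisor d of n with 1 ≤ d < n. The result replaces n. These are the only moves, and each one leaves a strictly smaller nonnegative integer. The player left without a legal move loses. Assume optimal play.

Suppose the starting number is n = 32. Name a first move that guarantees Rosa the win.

Move to 16.

Work bottom-up. With no move the player to move loses. Otherwise the position is W if at least one move leads to an L position for the opponent, and L if every move leads to a W.
n=0: no move → L
n=1: →0(L), so W
n=2: →1(W) only, which is W, so L
n=3: →2(L), so W
n=4: →2(L), so W
n=5: →4(W) only, which is W, so L
n=6: →2(L), so W
n=7: →6(W) only, which is W, so L
n=8: →7(L), so W
n=9: →3(W), 6(W), 8(W) — all W, so L
n=10: →5(L), so W
n=11: →10(W) only, which is W, so L
n=12: →9(L), so W
n=13: →12(W) only, which is W, so L
n=14: →7(L), so W
n=15: →5(L), so W
n=16: →8(W), 12(W), 14(W), 15(W) — all W, so L
n=17: →16(L), so W
n=18: →9(L), so W
n=19: →18(W) only, which is W, so L
n=20: →16(L), so W
n=21: →7(L), so W
n=22: →11(L), so W
n=23: →22(W) only, which is W, so L
n=24: →16(L), so W
n=25: →20(W), 24(W) — all W, so L
n=26: →13(L), so W
n=27: →9(L), so W
n=28: →14(W), 21(W), 24(W), 26(W), 27(W) — all W, so L
n=29: →28(L), so W
n=30: →25(L), so W
n=31: →30(W) only, which is W, so L
n=32: →16(L), so W
From 32, the L positions reachable in one move are: 16, 28, 31. Any move reaching one of these is winning.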